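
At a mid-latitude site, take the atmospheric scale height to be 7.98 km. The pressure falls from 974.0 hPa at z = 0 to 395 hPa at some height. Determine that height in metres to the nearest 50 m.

Invert the barometric formula: z = H ln(P₀/P).
P₀/P = 974.0/395 = 2.4658; ln(2.4658) = 0.90252.
z = 7980.0 × 0.90252 = 7202.1 m.

z ≈ 7200 m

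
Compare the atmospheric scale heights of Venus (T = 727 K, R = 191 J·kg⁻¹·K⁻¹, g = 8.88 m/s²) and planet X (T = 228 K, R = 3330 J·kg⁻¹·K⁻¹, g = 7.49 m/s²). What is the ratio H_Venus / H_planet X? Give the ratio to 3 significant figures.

H = RT/g for each body.
H_Venus = 191 × 727 / 8.88 = 15637 m.
H_planet X = 3330 × 228 / 7.49 = 101370 m.
H_Venus/H_planet X = 15637/101370 = 0.15426.

H_Venus/H_planet X ≈ 0.154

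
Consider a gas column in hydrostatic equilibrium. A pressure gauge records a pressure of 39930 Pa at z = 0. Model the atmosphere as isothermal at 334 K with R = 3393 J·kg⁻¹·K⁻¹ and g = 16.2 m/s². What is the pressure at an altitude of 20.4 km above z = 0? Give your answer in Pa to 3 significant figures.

Scale height: H = RT/g = 3393 × 334 / 16.2 = 69954 m.
Barometric formula: P = P₀ exp(−z/H).
z/H = 20400/69954 = 0.29162; exp(−0.29162) = 0.74705.
P = 39930 × 0.74705 = 29830 Pa.

P ≈ 29800 Pa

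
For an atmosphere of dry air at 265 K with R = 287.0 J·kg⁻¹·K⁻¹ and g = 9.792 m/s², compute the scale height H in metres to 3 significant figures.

The scale height of an isothermal atmosphere is H = RT/g.
H = 287.0 × 265 / 9.792 = 76055/9.792 = 7767.1 m.

H ≈ 7770 m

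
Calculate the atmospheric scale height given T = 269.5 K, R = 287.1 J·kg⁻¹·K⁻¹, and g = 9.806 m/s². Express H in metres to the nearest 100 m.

H ≈ 7900 m

The scale height of an isothermal atmosphere is H = RT/g.
H = 287.1 × 269.5 / 9.806 = 77373/9.806 = 7890.4 m.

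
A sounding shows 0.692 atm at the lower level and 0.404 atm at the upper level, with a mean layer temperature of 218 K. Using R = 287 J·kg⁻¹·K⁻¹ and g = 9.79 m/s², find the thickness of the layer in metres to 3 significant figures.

Δz ≈ 3440 m

Hypsometric equation: Δz = (R T̄/g) ln(P₁/P₂).
R T̄/g = 287 × 218 / 9.79 = 6390.8 m.
ln(0.692/0.404) = ln(1.7129) = 0.53819.
Δz = 6390.8 × 0.53819 = 3439.5 m.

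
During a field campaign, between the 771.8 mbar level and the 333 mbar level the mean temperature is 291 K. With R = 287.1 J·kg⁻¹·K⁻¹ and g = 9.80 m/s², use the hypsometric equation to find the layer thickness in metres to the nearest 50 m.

Hypsometric equation: Δz = (R T̄/g) ln(P₁/P₂).
R T̄/g = 287.1 × 291 / 9.80 = 8525.1 m.
ln(771.8/333) = ln(2.3177) = 0.84058.
Δz = 8525.1 × 0.84058 = 7166.0 m.

Δz ≈ 7150 m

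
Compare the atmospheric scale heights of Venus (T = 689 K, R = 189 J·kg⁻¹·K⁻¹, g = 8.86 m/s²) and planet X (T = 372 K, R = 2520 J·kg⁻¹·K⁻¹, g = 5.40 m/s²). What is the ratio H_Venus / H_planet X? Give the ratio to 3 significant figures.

H = RT/g for each body.
H_Venus = 189 × 689 / 8.86 = 14698 m.
H_planet X = 2520 × 372 / 5.40 = 173600 m.
H_Venus/H_planet X = 14698/173600 = 0.084666.

H_Venus/H_planet X ≈ 0.0847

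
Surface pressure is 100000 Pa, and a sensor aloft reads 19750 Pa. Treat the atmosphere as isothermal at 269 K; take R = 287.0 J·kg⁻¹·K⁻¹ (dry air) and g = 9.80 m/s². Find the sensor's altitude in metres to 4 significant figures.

Scale height: H = RT/g = 287.0 × 269 / 9.80 = 7877.9 m.
Invert the barometric formula: z = H ln(P₀/P).
P₀/P = 100000/19750 = 5.0633; ln(5.0633) = 1.6220.
z = 7877.9 × 1.6220 = 12778 m.

z ≈ 12780 m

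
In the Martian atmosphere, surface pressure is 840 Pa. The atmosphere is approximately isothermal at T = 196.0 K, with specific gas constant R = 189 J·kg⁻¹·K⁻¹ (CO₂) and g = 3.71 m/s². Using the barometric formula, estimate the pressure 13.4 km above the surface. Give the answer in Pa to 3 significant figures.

P ≈ 220 Pa

Scale height: H = RT/g = 189 × 196.0 / 3.71 = 9984.9 m.
Barometric formula: P = P₀ exp(−z/H).
z/H = 13400/9984.9 = 1.3420; exp(−1.3420) = 0.26132.
P = 840 × 0.26132 = 219.51 Pa.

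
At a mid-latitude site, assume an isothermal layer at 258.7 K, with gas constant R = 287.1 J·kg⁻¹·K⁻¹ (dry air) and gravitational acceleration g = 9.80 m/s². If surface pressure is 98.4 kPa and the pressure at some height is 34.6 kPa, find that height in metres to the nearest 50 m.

z ≈ 7900 m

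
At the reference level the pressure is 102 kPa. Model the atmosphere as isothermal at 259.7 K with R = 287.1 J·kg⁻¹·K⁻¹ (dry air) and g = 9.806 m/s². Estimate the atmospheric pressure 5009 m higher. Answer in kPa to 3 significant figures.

P ≈ 52.8 kPa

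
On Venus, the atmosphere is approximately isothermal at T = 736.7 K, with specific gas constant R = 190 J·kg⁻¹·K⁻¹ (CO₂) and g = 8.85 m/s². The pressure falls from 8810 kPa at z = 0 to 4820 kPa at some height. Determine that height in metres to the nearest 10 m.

Scale height: H = RT/g = 190 × 736.7 / 8.85 = 15816 m.
Invert the barometric formula: z = H ln(P₀/P).
P₀/P = 8810/4820 = 1.8278; ln(1.8278) = 0.60311.
z = 15816 × 0.60311 = 9538.8 m.

z ≈ 9540 m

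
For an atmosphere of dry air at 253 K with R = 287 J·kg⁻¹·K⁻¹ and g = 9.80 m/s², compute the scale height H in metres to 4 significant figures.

H ≈ 7409 m

The scale height of an isothermal atmosphere is H = RT/g.
H = 287 × 253 / 9.80 = 72611/9.80 = 7409.3 m.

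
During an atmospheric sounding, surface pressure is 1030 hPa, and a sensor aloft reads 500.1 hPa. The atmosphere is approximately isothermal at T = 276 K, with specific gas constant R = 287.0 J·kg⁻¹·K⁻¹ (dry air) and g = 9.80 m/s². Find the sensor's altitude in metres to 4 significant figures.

z ≈ 5840 m

Scale height: H = RT/g = 287.0 × 276 / 9.80 = 8082.9 m.
Invert the barometric formula: z = H ln(P₀/P).
P₀/P = 1030/500.1 = 2.0596; ln(2.0596) = 0.72251.
z = 8082.9 × 0.72251 = 5840.0 m.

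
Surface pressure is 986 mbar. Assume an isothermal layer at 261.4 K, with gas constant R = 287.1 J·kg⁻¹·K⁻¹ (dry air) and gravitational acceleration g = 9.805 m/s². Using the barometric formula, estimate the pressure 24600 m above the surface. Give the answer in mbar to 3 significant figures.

P ≈ 39.6 mbar

Scale height: H = RT/g = 287.1 × 261.4 / 9.805 = 7654.0 m.
Barometric formula: P = P₀ exp(−z/H).
z/H = 24600/7654.0 = 3.2140; exp(−3.2140) = 0.040196.
P = 986 × 0.040196 = 39.633 mbar.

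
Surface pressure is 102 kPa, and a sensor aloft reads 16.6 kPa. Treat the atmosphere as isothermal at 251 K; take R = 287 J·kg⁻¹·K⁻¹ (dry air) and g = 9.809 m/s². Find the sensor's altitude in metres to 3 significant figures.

Scale height: H = RT/g = 287 × 251 / 9.809 = 7344.0 m.
Invert the barometric formula: z = H ln(P₀/P).
P₀/P = 102/16.6 = 6.1446; ln(6.1446) = 1.8156.
z = 7344.0 × 1.8156 = 13334 m.

z ≈ 13300 m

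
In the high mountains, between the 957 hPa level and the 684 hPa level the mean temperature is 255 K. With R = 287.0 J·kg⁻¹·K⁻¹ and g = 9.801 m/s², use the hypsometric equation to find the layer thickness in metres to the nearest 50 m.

Δz ≈ 2500 m

Hypsometric equation: Δz = (R T̄/g) ln(P₁/P₂).
R T̄/g = 287.0 × 255 / 9.801 = 7467.1 m.
ln(957/684) = ln(1.3991) = 0.33583.
Δz = 7467.1 × 0.33583 = 2507.7 m.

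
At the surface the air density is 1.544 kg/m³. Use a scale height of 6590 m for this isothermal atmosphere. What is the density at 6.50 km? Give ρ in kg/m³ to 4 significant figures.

In an isothermal atmosphere, density decays like pressure: ρ = ρ₀ exp(−z/H).
z/H = 6500.0/6590.0 = 0.98634; exp(−0.98634) = 0.37294.
ρ = 1.544 × 0.37294 = 0.57582 kg/m³.

ρ ≈ 0.5758 kg/m³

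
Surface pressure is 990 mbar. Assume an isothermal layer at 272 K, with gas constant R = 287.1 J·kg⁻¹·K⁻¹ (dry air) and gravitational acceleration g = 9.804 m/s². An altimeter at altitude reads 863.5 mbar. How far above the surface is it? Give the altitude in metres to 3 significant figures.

z ≈ 1090 m

Scale height: H = RT/g = 287.1 × 272 / 9.804 = 7965.2 m.
Invert the barometric formula: z = H ln(P₀/P).
P₀/P = 990/863.5 = 1.1465; ln(1.1465) = 0.13671.
z = 7965.2 × 0.13671 = 1088.9 m.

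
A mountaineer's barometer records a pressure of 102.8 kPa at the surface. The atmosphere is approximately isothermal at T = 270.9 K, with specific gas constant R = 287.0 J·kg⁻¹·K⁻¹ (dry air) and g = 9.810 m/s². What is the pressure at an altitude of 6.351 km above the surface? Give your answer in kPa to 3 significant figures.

P ≈ 46.1 kPa

Scale height: H = RT/g = 287.0 × 270.9 / 9.810 = 7925.4 m.
Barometric formula: P = P₀ exp(−z/H).
z/H = 6351.0/7925.4 = 0.80135; exp(−0.80135) = 0.44872.
P = 102.8 × 0.44872 = 46.128 kPa.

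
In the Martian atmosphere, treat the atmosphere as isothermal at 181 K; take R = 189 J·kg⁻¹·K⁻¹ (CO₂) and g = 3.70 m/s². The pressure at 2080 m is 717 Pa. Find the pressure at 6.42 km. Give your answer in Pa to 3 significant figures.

Scale height: H = RT/g = 189 × 181 / 3.70 = 9245.7 m.
Between two levels, P₂ = P₁ exp(−Δz/H) with Δz = z₂ − z₁.
Δz = 6420.0 − 2080.0 = 4340.0 m; Δz/H = 4340.0/9245.7 = 0.46941.
P₂ = 717 × exp(−0.46941) = 717 × 0.62537 = 448.39 Pa.

P ≈ 448 Pa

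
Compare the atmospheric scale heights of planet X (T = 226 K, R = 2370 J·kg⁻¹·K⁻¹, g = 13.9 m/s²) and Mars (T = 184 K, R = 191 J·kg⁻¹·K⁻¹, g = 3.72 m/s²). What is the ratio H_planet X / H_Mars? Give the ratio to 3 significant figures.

H = RT/g for each body.
H_planet X = 2370 × 226 / 13.9 = 38534 m.
H_Mars = 191 × 184 / 3.72 = 9447.3 m.
H_planet X/H_Mars = 38534/9447.3 = 4.0788.

H_planet X/H_Mars ≈ 4.08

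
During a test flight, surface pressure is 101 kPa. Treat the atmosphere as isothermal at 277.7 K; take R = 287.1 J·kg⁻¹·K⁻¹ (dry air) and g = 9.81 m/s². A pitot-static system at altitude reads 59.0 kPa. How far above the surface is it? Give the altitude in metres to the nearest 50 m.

Scale height: H = RT/g = 287.1 × 277.7 / 9.81 = 8127.2 m.
Invert the barometric formula: z = H ln(P₀/P).
P₀/P = 101/59.0 = 1.7119; ln(1.7119) = 0.53760.
z = 8127.2 × 0.53760 = 4369.2 m.

z ≈ 4350 m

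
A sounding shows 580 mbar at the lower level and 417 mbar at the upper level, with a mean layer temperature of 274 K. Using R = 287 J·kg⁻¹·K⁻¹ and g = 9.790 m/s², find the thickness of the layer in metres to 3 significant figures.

Δz ≈ 2650 m

Hypsometric equation: Δz = (R T̄/g) ln(P₁/P₂).
R T̄/g = 287 × 274 / 9.790 = 8032.5 m.
ln(580/417) = ln(1.3909) = 0.32995.
Δz = 8032.5 × 0.32995 = 2650.3 m.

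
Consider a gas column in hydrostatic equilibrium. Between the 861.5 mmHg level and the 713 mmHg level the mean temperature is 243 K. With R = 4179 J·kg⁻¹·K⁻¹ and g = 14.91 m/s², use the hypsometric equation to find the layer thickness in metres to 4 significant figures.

Hypsometric equation: Δz = (R T̄/g) ln(P₁/P₂).
R T̄/g = 4179 × 243 / 14.91 = 68108 m.
ln(861.5/713) = ln(1.2083) = 0.18921.
Δz = 68108 × 0.18921 = 12887 m.

Δz ≈ 12890 m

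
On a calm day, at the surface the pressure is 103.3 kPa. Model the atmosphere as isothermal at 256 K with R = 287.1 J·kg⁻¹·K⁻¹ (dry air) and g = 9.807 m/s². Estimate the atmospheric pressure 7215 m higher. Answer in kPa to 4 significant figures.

Scale height: H = RT/g = 287.1 × 256 / 9.807 = 7494.4 m.
Barometric formula: P = P₀ exp(−z/H).
z/H = 7215.0/7494.4 = 0.96272; exp(−0.96272) = 0.38185.
P = 103.3 × 0.38185 = 39.445 kPa.

P ≈ 39.45 kPa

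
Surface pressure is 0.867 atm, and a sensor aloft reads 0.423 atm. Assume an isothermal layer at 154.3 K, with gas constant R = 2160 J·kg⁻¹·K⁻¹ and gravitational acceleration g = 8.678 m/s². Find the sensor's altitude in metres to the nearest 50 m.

Scale height: H = RT/g = 2160 × 154.3 / 8.678 = 38406 m.
Invert the barometric formula: z = H ln(P₀/P).
P₀/P = 0.867/0.423 = 2.0496; ln(2.0496) = 0.71764.
z = 38406 × 0.71764 = 27562 m.

z ≈ 27550 m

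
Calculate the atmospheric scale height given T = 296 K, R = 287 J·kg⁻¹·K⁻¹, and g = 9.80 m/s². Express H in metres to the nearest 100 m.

H ≈ 8700 m

The scale height of an isothermal atmosphere is H = RT/g.
H = 287 × 296 / 9.80 = 84952/9.80 = 8668.6 m.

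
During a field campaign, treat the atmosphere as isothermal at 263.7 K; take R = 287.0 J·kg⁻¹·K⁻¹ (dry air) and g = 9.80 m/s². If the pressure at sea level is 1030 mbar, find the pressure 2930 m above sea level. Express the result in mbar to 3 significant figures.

P ≈ 705 mbar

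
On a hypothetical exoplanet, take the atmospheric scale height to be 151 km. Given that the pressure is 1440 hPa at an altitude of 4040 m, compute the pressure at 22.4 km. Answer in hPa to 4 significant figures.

P ≈ 1275 hPa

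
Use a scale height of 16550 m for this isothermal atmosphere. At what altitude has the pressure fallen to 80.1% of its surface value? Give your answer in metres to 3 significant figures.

z ≈ 3670 m

Set P/P₀ = exp(−z/H) = 0.801, so z = −H ln(0.801).
−ln(0.801) = 0.22189; z = 16550 × 0.22189 = 3672.3 m.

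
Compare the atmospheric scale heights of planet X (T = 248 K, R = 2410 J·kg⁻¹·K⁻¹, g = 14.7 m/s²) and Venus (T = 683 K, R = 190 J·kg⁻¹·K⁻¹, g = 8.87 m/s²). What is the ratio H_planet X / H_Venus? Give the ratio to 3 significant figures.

H_planet X/H_Venus ≈ 2.78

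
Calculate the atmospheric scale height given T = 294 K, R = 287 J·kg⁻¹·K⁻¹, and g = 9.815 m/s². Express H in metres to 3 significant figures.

The scale height of an isothermal atmosphere is H = RT/g.
H = 287 × 294 / 9.815 = 84378/9.815 = 8596.8 m.

H ≈ 8600 m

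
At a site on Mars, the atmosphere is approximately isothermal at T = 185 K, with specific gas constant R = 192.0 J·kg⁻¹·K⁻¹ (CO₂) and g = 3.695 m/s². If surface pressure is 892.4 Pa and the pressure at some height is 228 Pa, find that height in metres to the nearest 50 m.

z ≈ 13100 m

Scale height: H = RT/g = 192.0 × 185 / 3.695 = 9613.0 m.
Invert the barometric formula: z = H ln(P₀/P).
P₀/P = 892.4/228 = 3.9140; ln(3.9140) = 1.3646.
z = 9613.0 × 1.3646 = 13118 m.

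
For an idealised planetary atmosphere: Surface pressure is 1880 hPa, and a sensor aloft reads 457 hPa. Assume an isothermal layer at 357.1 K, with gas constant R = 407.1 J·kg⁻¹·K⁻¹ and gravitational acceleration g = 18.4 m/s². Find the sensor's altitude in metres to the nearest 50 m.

z ≈ 11150 m

Scale height: H = RT/g = 407.1 × 357.1 / 18.4 = 7900.8 m.
Invert the barometric formula: z = H ln(P₀/P).
P₀/P = 1880/457 = 4.1138; ln(4.1138) = 1.4143.
z = 7900.8 × 1.4143 = 11174 m.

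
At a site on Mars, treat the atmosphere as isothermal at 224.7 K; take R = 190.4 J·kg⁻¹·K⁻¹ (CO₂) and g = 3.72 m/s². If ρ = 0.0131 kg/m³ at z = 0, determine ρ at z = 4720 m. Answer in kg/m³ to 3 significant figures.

ρ ≈ 0.00869 kg/m³

Scale height: H = RT/g = 190.4 × 224.7 / 3.72 = 11501 m.
In an isothermal atmosphere, density decays like pressure: ρ = ρ₀ exp(−z/H).
z/H = 4720.0/11501 = 0.41040; exp(−0.41040) = 0.66338.
ρ = 0.0131 × 0.66338 = 0.0086903 kg/m³.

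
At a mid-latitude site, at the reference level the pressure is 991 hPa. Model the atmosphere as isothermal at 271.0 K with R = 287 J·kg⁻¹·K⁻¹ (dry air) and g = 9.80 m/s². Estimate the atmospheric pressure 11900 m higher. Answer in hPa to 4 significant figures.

P ≈ 221.3 hPa

Scale height: H = RT/g = 287 × 271.0 / 9.80 = 7936.4 m.
Barometric formula: P = P₀ exp(−z/H).
z/H = 11900/7936.4 = 1.4994; exp(−1.4994) = 0.22326.
P = 991 × 0.22326 = 221.25 hPa.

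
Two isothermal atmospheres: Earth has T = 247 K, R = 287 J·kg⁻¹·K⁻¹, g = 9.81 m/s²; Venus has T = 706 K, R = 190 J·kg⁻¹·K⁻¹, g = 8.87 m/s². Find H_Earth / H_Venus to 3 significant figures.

H_Earth/H_Venus ≈ 0.478

H = RT/g for each body.
H_Earth = 287 × 247 / 9.81 = 7226.2 m.
H_Venus = 190 × 706 / 8.87 = 15123 m.
H_Earth/H_Venus = 7226.2/15123 = 0.47783.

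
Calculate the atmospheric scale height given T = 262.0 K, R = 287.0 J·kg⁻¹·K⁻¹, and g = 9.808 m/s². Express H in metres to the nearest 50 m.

The scale height of an isothermal atmosphere is H = RT/g.
H = 287.0 × 262.0 / 9.808 = 75194/9.808 = 7666.6 m.

H ≈ 7650 m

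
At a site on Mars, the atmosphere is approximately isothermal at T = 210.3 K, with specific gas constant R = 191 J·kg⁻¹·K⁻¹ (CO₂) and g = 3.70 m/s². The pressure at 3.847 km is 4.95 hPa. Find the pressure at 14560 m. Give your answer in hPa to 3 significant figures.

P ≈ 1.85 hPa

Scale height: H = RT/g = 191 × 210.3 / 3.70 = 10856 m.
Between two levels, P₂ = P₁ exp(−Δz/H) with Δz = z₂ − z₁.
Δz = 14560 − 3847.0 = 10713 m; Δz/H = 10713/10856 = 0.98683.
P₂ = 4.95 × exp(−0.98683) = 4.95 × 0.37276 = 1.8452 hPa.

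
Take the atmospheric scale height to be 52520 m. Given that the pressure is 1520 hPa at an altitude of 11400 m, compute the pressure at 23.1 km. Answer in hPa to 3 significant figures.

Between two levels, P₂ = P₁ exp(−Δz/H) with Δz = z₂ − z₁.
Δz = 23100 − 11400 = 11700 m; Δz/H = 11700/52520 = 0.22277.
P₂ = 1520 × exp(−0.22277) = 1520 × 0.80030 = 1216.5 hPa.

P ≈ 1220 hPa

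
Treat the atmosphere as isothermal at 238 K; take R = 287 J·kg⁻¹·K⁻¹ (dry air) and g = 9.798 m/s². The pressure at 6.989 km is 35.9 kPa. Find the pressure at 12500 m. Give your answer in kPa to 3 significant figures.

P ≈ 16.3 kPa

Scale height: H = RT/g = 287 × 238 / 9.798 = 6971.4 m.
Between two levels, P₂ = P₁ exp(−Δz/H) with Δz = z₂ − z₁.
Δz = 12500 − 6989.0 = 5511.0 m; Δz/H = 5511.0/6971.4 = 0.79052.
P₂ = 35.9 × exp(−0.79052) = 35.9 × 0.45361 = 16.285 kPa.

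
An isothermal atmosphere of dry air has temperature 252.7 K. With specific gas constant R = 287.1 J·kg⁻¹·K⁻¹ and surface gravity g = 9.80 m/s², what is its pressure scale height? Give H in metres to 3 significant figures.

H ≈ 7400 m

The scale height of an isothermal atmosphere is H = RT/g.
H = 287.1 × 252.7 / 9.80 = 72550/9.80 = 7403.1 m.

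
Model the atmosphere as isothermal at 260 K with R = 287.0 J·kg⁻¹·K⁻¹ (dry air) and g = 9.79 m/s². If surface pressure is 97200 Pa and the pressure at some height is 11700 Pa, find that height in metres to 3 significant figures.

z ≈ 16100 m

Scale height: H = RT/g = 287.0 × 260 / 9.79 = 7622.1 m.
Invert the barometric formula: z = H ln(P₀/P).
P₀/P = 97200/11700 = 8.3077; ln(8.3077) = 2.1172.
z = 7622.1 × 2.1172 = 16138 m.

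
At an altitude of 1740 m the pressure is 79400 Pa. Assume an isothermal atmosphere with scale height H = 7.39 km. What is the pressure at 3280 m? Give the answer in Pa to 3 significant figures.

P ≈ 64500 Pa

Between two levels, P₂ = P₁ exp(−Δz/H) with Δz = z₂ − z₁.
Δz = 3280.0 − 1740.0 = 1540.0 m; Δz/H = 1540.0/7390.0 = 0.20839.
P₂ = 79400 × exp(−0.20839) = 79400 × 0.81189 = 64464 Pa.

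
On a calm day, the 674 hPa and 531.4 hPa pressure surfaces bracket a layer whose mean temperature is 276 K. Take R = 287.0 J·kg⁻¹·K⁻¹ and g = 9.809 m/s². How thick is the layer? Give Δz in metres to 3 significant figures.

Δz ≈ 1920 m

Hypsometric equation: Δz = (R T̄/g) ln(P₁/P₂).
R T̄/g = 287.0 × 276 / 9.809 = 8075.4 m.
ln(674/531.4) = ln(1.2683) = 0.23768.
Δz = 8075.4 × 0.23768 = 1919.4 m.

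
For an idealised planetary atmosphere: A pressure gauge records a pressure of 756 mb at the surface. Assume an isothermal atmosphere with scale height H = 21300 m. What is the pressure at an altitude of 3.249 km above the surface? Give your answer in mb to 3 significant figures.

P ≈ 649 mb

Barometric formula: P = P₀ exp(−z/H).
z/H = 3249.0/21300 = 0.15254; exp(−0.15254) = 0.85852.
P = 756 × 0.85852 = 649.04 mb.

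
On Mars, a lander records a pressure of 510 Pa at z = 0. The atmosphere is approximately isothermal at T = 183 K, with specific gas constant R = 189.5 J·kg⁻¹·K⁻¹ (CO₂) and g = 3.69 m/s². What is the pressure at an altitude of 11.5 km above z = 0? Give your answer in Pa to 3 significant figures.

Scale height: H = RT/g = 189.5 × 183 / 3.69 = 9398.0 m.
Barometric formula: P = P₀ exp(−z/H).
z/H = 11500/9398.0 = 1.2237; exp(−1.2237) = 0.29414.
P = 510 × 0.29414 = 150.01 Pa.

P ≈ 150 Pa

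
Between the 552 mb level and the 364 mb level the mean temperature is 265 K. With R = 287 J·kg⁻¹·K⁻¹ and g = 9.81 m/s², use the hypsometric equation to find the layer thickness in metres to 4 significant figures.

Hypsometric equation: Δz = (R T̄/g) ln(P₁/P₂).
R T̄/g = 287 × 265 / 9.81 = 7752.8 m.
ln(552/364) = ln(1.5165) = 0.41641.
Δz = 7752.8 × 0.41641 = 3228.3 m.

Δz ≈ 3228 m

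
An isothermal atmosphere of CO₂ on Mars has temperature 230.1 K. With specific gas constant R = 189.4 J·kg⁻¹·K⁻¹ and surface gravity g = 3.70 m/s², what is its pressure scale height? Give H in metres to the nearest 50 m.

The scale height of an isothermal atmosphere is H = RT/g.
H = 189.4 × 230.1 / 3.70 = 43581/3.70 = 11779 m.

H ≈ 11800 m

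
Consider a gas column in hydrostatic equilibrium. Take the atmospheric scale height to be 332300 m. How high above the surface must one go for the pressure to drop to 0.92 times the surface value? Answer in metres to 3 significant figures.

z ≈ 27700 m

Set P/P₀ = exp(−z/H) = 0.92, so z = −H ln(0.92).
−ln(0.92) = 0.083382; z = 332300 × 0.083382 = 27708 m.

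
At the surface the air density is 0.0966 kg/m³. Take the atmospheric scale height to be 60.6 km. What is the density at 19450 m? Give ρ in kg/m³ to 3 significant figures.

ρ ≈ 0.0701 kg/m³

In an isothermal atmosphere, density decays like pressure: ρ = ρ₀ exp(−z/H).
z/H = 19450/60600 = 0.32096; exp(−0.32096) = 0.72545.
ρ = 0.0966 × 0.72545 = 0.070078 kg/m³.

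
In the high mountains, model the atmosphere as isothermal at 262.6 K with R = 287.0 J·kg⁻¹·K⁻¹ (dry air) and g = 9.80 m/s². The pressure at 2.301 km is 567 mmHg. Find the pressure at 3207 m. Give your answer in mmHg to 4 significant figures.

Scale height: H = RT/g = 287.0 × 262.6 / 9.80 = 7690.4 m.
Between two levels, P₂ = P₁ exp(−Δz/H) with Δz = z₂ − z₁.
Δz = 3207.0 − 2301.0 = 906.00 m; Δz/H = 906.00/7690.4 = 0.11781.
P₂ = 567 × exp(−0.11781) = 567 × 0.88886 = 503.98 mmHg.

P ≈ 504.0 mmHg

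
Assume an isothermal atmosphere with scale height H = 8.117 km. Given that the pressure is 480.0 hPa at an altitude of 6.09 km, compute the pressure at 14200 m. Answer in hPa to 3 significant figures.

P ≈ 177 hPa

Between two levels, P₂ = P₁ exp(−Δz/H) with Δz = z₂ − z₁.
Δz = 14200 − 6090.0 = 8110.0 m; Δz/H = 8110.0/8117.0 = 0.99914.
P₂ = 480.0 × exp(−0.99914) = 480.0 × 0.36820 = 176.74 hPa.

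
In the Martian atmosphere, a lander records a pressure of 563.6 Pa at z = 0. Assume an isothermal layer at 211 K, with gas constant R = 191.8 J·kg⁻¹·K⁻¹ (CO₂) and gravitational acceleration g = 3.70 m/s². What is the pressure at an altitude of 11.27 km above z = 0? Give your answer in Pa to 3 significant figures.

P ≈ 201 Pa

Scale height: H = RT/g = 191.8 × 211 / 3.70 = 10938 m.
Barometric formula: P = P₀ exp(−z/H).
z/H = 11270/10938 = 1.0304; exp(−1.0304) = 0.35686.
P = 563.6 × 0.35686 = 201.13 Pa.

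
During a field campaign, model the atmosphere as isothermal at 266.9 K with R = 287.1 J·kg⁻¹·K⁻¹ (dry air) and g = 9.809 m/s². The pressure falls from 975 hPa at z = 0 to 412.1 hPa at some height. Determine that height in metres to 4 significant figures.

Scale height: H = RT/g = 287.1 × 266.9 / 9.809 = 7811.9 m.
Invert the barometric formula: z = H ln(P₀/P).
P₀/P = 975/412.1 = 2.3659; ln(2.3659) = 0.86116.
z = 7811.9 × 0.86116 = 6727.3 m.

z ≈ 6727 m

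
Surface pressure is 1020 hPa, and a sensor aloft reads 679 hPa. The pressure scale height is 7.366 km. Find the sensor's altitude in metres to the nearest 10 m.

z ≈ 3000 m

Invert the barometric formula: z = H ln(P₀/P).
P₀/P = 1020/679 = 1.5022; ln(1.5022) = 0.40693.
z = 7366.0 × 0.40693 = 2997.4 m.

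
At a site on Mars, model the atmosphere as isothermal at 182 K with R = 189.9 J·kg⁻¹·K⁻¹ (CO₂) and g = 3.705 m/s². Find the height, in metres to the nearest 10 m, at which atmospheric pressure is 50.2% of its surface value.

z ≈ 6430 m

Scale height: H = RT/g = 189.9 × 182 / 3.705 = 9328.4 m.
Set P/P₀ = exp(−z/H) = 0.502, so z = −H ln(0.502).
−ln(0.502) = 0.68916; z = 9328.4 × 0.68916 = 6428.8 m.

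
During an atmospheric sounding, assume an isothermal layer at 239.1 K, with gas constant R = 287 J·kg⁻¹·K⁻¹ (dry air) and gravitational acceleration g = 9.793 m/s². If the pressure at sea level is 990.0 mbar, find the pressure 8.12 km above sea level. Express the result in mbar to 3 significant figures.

Scale height: H = RT/g = 287 × 239.1 / 9.793 = 7007.2 m.
Barometric formula: P = P₀ exp(−z/H).
z/H = 8120.0/7007.2 = 1.1588; exp(−1.1588) = 0.31386.
P = 990.0 × 0.31386 = 310.72 mbar.

P ≈ 311 mbar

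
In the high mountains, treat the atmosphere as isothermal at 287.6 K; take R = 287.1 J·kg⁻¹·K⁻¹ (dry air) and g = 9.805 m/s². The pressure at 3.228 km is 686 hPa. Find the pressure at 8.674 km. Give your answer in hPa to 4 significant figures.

P ≈ 359.3 hPa

Scale height: H = RT/g = 287.1 × 287.6 / 9.805 = 8421.2 m.
Between two levels, P₂ = P₁ exp(−Δz/H) with Δz = z₂ − z₁.
Δz = 8674.0 − 3228.0 = 5446.0 m; Δz/H = 5446.0/8421.2 = 0.64670.
P₂ = 686 × exp(−0.64670) = 686 × 0.52377 = 359.31 hPa.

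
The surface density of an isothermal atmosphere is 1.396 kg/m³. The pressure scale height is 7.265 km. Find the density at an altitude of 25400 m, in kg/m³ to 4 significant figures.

ρ ≈ 0.04232 kg/m³

In an isothermal atmosphere, density decays like pressure: ρ = ρ₀ exp(−z/H).
z/H = 25400/7265.0 = 3.4962; exp(−3.4962) = 0.030312.
ρ = 1.396 × 0.030312 = 0.042316 kg/m³.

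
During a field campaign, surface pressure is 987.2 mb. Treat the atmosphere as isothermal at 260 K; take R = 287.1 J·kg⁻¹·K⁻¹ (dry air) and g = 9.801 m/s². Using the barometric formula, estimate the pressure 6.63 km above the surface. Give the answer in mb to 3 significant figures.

Scale height: H = RT/g = 287.1 × 260 / 9.801 = 7616.2 m.
Barometric formula: P = P₀ exp(−z/H).
z/H = 6630.0/7616.2 = 0.87051; exp(−0.87051) = 0.41874.
P = 987.2 × 0.41874 = 413.38 mb.

P ≈ 413 mb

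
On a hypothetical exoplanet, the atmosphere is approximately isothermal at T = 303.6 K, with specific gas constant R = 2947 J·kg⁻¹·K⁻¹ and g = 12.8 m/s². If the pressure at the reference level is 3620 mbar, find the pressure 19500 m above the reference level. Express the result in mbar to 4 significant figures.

P ≈ 2739 mbar

Scale height: H = RT/g = 2947 × 303.6 / 12.8 = 69899 m.
Barometric formula: P = P₀ exp(−z/H).
z/H = 19500/69899 = 0.27897; exp(−0.27897) = 0.75656.
P = 3620 × 0.75656 = 2738.7 mbar.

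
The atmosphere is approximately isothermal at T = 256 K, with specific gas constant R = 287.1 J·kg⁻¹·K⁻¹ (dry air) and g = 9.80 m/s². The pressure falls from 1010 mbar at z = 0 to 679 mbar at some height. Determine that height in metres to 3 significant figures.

Scale height: H = RT/g = 287.1 × 256 / 9.80 = 7499.8 m.
Invert the barometric formula: z = H ln(P₀/P).
P₀/P = 1010/679 = 1.4875; ln(1.4875) = 0.39710.
z = 7499.8 × 0.39710 = 2978.2 m.

z ≈ 2980 m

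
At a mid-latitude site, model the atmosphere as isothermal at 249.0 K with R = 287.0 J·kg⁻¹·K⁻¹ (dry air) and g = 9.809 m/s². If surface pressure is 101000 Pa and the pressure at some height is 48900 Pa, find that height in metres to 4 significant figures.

z ≈ 5284 m

Scale height: H = RT/g = 287.0 × 249.0 / 9.809 = 7285.5 m.
Invert the barometric formula: z = H ln(P₀/P).
P₀/P = 101000/48900 = 2.0654; ln(2.0654) = 0.72532.
z = 7285.5 × 0.72532 = 5284.3 m.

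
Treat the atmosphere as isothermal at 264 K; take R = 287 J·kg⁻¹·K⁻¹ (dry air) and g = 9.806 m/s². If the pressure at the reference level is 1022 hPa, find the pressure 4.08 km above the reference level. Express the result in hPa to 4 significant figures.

P ≈ 602.7 hPa

Scale height: H = RT/g = 287 × 264 / 9.806 = 7726.7 m.
Barometric formula: P = P₀ exp(−z/H).
z/H = 4080.0/7726.7 = 0.52804; exp(−0.52804) = 0.58976.
P = 1022 × 0.58976 = 602.73 hPa.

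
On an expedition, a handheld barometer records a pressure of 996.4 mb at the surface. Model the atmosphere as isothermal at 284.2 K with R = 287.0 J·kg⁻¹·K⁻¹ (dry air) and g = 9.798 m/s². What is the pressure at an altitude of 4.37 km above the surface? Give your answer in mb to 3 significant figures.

Scale height: H = RT/g = 287.0 × 284.2 / 9.798 = 8324.7 m.
Barometric formula: P = P₀ exp(−z/H).
z/H = 4370.0/8324.7 = 0.52494; exp(−0.52494) = 0.59159.
P = 996.4 × 0.59159 = 589.46 mb.

P ≈ 589 mb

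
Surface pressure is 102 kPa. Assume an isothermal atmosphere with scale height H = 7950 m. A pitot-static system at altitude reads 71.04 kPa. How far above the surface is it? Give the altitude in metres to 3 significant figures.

z ≈ 2880 m

Invert the barometric formula: z = H ln(P₀/P).
P₀/P = 102/71.04 = 1.4358; ln(1.4358) = 0.36172.
z = 7950.0 × 0.36172 = 2875.7 m.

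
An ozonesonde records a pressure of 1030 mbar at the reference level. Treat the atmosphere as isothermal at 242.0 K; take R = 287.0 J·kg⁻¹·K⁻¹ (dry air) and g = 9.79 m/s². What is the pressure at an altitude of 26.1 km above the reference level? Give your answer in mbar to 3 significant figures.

Scale height: H = RT/g = 287.0 × 242.0 / 9.79 = 7094.4 m.
Barometric formula: P = P₀ exp(−z/H).
z/H = 26100/7094.4 = 3.6790; exp(−3.6790) = 0.025248.
P = 1030 × 0.025248 = 26.005 mbar.

P ≈ 26.0 mbar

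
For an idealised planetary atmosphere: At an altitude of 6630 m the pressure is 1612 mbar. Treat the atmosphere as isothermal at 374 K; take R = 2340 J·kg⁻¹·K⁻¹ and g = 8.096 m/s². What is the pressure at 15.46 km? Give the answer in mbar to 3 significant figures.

Scale height: H = RT/g = 2340 × 374 / 8.096 = 108100 m.
Between two levels, P₂ = P₁ exp(−Δz/H) with Δz = z₂ − z₁.
Δz = 15460 − 6630.0 = 8830.0 m; Δz/H = 8830.0/108100 = 0.081684.
P₂ = 1612 × exp(−0.081684) = 1612 × 0.92156 = 1485.6 mbar.

P ≈ 1490 mbar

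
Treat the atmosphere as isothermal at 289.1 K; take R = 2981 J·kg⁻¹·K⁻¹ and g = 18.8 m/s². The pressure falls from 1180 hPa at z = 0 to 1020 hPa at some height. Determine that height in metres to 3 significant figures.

Scale height: H = RT/g = 2981 × 289.1 / 18.8 = 45841 m.
Invert the barometric formula: z = H ln(P₀/P).
P₀/P = 1180/1020 = 1.1569; ln(1.1569) = 0.14574.
z = 45841 × 0.14574 = 6680.9 m.

z ≈ 6680 m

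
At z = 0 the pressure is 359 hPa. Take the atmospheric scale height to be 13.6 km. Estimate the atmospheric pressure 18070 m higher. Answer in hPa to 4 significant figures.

P ≈ 95.07 hPa

Barometric formula: P = P₀ exp(−z/H).
z/H = 18070/13600 = 1.3287; exp(−1.3287) = 0.26482.
P = 359 × 0.26482 = 95.070 hPa.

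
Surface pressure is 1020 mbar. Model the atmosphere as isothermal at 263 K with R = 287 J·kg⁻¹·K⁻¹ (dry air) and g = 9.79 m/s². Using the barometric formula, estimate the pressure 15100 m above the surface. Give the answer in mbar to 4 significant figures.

P ≈ 143.9 mbar

Scale height: H = RT/g = 287 × 263 / 9.79 = 7710.0 m.
Barometric formula: P = P₀ exp(−z/H).
z/H = 15100/7710.0 = 1.9585; exp(−1.9585) = 0.14107.
P = 1020 × 0.14107 = 143.89 mbar.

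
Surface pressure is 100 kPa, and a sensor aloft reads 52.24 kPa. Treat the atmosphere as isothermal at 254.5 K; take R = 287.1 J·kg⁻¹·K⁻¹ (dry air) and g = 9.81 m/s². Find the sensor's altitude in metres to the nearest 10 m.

Scale height: H = RT/g = 287.1 × 254.5 / 9.81 = 7448.2 m.
Invert the barometric formula: z = H ln(P₀/P).
P₀/P = 100/52.24 = 1.9142; ln(1.9142) = 0.64930.
z = 7448.2 × 0.64930 = 4836.1 m.

z ≈ 4840 m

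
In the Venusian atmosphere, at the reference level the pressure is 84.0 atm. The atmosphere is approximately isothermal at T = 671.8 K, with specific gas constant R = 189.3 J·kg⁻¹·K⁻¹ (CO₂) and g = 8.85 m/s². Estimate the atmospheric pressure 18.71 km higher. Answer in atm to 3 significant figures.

P ≈ 22.8 atm

Scale height: H = RT/g = 189.3 × 671.8 / 8.85 = 14370 m.
Barometric formula: P = P₀ exp(−z/H).
z/H = 18710/14370 = 1.3020; exp(−1.3020) = 0.27199.
P = 84.0 × 0.27199 = 22.847 atm.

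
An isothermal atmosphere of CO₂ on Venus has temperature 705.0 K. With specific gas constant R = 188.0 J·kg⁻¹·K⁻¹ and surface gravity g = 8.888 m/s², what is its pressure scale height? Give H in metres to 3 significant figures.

H ≈ 14900 m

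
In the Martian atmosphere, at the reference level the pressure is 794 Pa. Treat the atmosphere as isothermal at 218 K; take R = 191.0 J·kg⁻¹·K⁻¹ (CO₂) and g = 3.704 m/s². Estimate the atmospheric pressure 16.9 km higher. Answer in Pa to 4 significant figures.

Scale height: H = RT/g = 191.0 × 218 / 3.704 = 11241 m.
Barometric formula: P = P₀ exp(−z/H).
z/H = 16900/11241 = 1.5034; exp(−1.5034) = 0.22237.
P = 794 × 0.22237 = 176.56 Pa.

P ≈ 176.6 Pa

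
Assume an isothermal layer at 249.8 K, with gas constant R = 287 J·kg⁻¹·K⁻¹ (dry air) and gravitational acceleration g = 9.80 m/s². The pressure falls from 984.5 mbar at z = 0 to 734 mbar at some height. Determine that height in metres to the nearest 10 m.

z ≈ 2150 m

Scale height: H = RT/g = 287 × 249.8 / 9.80 = 7315.6 m.
Invert the barometric formula: z = H ln(P₀/P).
P₀/P = 984.5/734 = 1.3413; ln(1.3413) = 0.29364.
z = 7315.6 × 0.29364 = 2148.2 m.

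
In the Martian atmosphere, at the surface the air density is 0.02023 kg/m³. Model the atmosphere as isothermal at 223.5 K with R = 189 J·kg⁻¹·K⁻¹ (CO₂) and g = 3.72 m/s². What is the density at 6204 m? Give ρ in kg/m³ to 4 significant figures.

Scale height: H = RT/g = 189 × 223.5 / 3.72 = 11355 m.
In an isothermal atmosphere, density decays like pressure: ρ = ρ₀ exp(−z/H).
z/H = 6204.0/11355 = 0.54637; exp(−0.54637) = 0.57905.
ρ = 0.02023 × 0.57905 = 0.011714 kg/m³.

ρ ≈ 0.01171 kg/m³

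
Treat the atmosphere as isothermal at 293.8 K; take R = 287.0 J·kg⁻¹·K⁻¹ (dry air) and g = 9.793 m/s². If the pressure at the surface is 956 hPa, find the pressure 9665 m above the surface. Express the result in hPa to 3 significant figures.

P ≈ 311 hPa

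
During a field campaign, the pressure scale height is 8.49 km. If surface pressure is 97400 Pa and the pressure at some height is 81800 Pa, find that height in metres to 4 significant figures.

z ≈ 1482 m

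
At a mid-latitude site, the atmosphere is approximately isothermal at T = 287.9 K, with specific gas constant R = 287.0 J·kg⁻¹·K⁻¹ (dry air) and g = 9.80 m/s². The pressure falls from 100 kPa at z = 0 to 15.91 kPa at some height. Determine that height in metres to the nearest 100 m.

Scale height: H = RT/g = 287.0 × 287.9 / 9.80 = 8431.4 m.
Invert the barometric formula: z = H ln(P₀/P).
P₀/P = 100/15.91 = 6.2854; ln(6.2854) = 1.8382.
z = 8431.4 × 1.8382 = 15499 m.

z ≈ 15500 m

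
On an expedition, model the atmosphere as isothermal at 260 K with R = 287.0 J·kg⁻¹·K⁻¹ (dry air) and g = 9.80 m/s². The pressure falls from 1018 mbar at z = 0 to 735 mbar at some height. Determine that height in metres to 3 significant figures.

Scale height: H = RT/g = 287.0 × 260 / 9.80 = 7614.3 m.
Invert the barometric formula: z = H ln(P₀/P).
P₀/P = 1018/735 = 1.3850; ln(1.3850) = 0.32570.
z = 7614.3 × 0.32570 = 2480.0 m.

z ≈ 2480 m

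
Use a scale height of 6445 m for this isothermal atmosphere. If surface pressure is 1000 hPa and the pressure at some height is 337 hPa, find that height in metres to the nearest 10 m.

Invert the barometric formula: z = H ln(P₀/P).
P₀/P = 1000/337 = 2.9674; ln(2.9674) = 1.0877.
z = 6445.0 × 1.0877 = 7010.2 m.

z ≈ 7010 m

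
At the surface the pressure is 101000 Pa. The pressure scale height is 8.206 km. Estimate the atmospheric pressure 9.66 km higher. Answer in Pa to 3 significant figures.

Barometric formula: P = P₀ exp(−z/H).
z/H = 9660.0/8206.0 = 1.1772; exp(−1.1772) = 0.30814.
P = 101000 × 0.30814 = 31122 Pa.

P ≈ 31100 Pa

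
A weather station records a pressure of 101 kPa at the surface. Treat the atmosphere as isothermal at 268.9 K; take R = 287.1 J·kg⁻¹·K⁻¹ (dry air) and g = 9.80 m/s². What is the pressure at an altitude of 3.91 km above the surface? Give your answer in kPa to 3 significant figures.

Scale height: H = RT/g = 287.1 × 268.9 / 9.80 = 7877.7 m.
Barometric formula: P = P₀ exp(−z/H).
z/H = 3910.0/7877.7 = 0.49634; exp(−0.49634) = 0.60875.
P = 101 × 0.60875 = 61.484 kPa.

P ≈ 61.5 kPa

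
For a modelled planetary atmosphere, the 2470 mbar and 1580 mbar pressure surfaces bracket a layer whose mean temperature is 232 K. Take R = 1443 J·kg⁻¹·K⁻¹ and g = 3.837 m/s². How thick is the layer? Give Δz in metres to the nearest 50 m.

Δz ≈ 39000 m

Hypsometric equation: Δz = (R T̄/g) ln(P₁/P₂).
R T̄/g = 1443 × 232 / 3.837 = 87249 m.
ln(2470/1580) = ln(1.5633) = 0.44680.
Δz = 87249 × 0.44680 = 38983 m.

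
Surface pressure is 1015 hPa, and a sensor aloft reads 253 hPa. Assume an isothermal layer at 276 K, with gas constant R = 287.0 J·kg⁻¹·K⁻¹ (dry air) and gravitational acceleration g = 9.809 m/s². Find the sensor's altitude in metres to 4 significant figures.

Scale height: H = RT/g = 287.0 × 276 / 9.809 = 8075.4 m.
Invert the barometric formula: z = H ln(P₀/P).
P₀/P = 1015/253 = 4.0119; ln(4.0119) = 1.3893.
z = 8075.4 × 1.3893 = 11219 m.

z ≈ 11220 m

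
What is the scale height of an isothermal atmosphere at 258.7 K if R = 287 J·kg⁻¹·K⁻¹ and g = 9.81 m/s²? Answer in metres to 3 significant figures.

H ≈ 7570 m

The scale height of an isothermal atmosphere is H = RT/g.
H = 287 × 258.7 / 9.81 = 74247/9.81 = 7568.5 m.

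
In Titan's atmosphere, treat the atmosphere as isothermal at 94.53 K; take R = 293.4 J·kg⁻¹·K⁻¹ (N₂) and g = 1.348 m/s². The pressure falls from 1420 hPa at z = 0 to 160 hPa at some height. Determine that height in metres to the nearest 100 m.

z ≈ 44900 m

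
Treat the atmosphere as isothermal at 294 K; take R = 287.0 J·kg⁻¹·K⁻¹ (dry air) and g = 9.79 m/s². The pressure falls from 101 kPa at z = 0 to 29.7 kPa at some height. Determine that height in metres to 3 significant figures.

z ≈ 10500 m

Scale height: H = RT/g = 287.0 × 294 / 9.79 = 8618.8 m.
Invert the barometric formula: z = H ln(P₀/P).
P₀/P = 101/29.7 = 3.4007; ln(3.4007) = 1.2240.
z = 8618.8 × 1.2240 = 10549 m.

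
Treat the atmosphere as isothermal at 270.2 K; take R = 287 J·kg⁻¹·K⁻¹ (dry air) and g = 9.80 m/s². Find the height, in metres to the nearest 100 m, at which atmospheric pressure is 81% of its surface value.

Scale height: H = RT/g = 287 × 270.2 / 9.80 = 7913.0 m.
Set P/P₀ = exp(−z/H) = 0.81, so z = −H ln(0.81).
−ln(0.81) = 0.21072; z = 7913.0 × 0.21072 = 1667.4 m.

z ≈ 1700 m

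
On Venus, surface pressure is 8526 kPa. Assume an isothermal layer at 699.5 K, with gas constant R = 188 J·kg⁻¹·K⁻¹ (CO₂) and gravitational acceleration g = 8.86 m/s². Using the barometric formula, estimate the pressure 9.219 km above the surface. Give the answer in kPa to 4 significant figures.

P ≈ 4581 kPa

Scale height: H = RT/g = 188 × 699.5 / 8.86 = 14843 m.
Barometric formula: P = P₀ exp(−z/H).
z/H = 9219.0/14843 = 0.62110; exp(−0.62110) = 0.53735.
P = 8526 × 0.53735 = 4581.4 kPa.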